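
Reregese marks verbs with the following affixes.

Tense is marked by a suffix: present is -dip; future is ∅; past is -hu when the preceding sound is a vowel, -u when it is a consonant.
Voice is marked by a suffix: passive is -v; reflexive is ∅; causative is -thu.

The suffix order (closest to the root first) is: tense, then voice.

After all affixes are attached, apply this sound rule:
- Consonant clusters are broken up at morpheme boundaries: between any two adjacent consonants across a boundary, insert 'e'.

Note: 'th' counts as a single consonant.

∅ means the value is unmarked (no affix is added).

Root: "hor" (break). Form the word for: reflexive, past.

Attach tense past -u (after consonant 'r') → horu.
voice = reflexive: zero marking, form stays horu.
Epenthesis: no change.

horu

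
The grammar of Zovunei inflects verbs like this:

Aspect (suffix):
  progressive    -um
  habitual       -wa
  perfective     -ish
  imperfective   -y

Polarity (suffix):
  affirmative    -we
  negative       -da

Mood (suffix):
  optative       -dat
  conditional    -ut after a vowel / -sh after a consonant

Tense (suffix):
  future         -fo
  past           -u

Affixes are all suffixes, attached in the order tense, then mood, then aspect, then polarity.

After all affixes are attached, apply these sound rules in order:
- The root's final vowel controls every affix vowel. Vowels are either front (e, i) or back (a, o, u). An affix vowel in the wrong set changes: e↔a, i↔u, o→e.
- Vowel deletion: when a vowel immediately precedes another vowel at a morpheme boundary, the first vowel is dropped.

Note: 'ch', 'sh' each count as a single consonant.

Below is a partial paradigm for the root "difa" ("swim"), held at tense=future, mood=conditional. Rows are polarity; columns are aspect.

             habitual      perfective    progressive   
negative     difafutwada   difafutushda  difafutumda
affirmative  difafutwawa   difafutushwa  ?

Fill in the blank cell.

Attach tense future -fo → difafo.
Attach mood conditional -ut (after vowel 'o') → difafout.
Attach aspect progressive -um → difafoutum.
Attach polarity affirmative -we → difafoutumwe.
Apply vowel harmony: difafoutumwe → difafoutumwa.
Apply vowel deletion: difafoutumwa → difafutumwa.

difafutumwa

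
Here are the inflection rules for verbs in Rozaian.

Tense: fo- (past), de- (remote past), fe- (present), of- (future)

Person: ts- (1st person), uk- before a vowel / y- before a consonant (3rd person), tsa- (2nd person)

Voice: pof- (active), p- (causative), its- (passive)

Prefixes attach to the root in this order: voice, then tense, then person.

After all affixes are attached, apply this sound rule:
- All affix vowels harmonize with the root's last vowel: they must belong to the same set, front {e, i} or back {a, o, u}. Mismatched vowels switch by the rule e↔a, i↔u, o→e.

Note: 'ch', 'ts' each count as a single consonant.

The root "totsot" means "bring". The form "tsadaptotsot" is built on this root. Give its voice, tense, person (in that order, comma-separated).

Segment: tsa-de-p-totsot.
voice: p- → causative.
tense: de- → remote past.
person: tsa- → 2nd person.

causative, remote past, 2nd person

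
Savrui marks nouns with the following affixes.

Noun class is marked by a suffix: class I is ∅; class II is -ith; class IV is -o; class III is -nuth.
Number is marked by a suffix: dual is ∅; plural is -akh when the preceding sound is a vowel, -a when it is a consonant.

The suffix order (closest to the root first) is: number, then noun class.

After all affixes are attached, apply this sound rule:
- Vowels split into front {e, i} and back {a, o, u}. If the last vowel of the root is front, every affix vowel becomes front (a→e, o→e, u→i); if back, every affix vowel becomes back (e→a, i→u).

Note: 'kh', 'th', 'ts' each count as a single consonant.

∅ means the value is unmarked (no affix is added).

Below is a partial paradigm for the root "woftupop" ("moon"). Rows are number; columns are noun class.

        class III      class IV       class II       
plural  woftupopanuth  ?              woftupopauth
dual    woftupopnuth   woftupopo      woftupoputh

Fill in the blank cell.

woftupopao

Attach number plural -a (after consonant 'p') → woftupopa.
Attach noun class class IV -o → woftupopao.
Vowel harmony: no change.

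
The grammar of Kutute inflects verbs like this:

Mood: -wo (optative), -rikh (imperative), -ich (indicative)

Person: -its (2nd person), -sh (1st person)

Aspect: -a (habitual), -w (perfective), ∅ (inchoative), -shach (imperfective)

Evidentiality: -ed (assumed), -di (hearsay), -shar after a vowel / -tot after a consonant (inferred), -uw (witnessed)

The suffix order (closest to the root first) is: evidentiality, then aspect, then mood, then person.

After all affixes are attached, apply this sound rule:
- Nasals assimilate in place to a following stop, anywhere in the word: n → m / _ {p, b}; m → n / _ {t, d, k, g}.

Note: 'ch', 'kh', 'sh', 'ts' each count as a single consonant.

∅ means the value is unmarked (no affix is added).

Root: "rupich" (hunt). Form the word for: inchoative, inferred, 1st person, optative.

rupichtotwosh

Attach evidentiality inferred -tot (after consonant 'ch') → rupichtot.
aspect = inchoative: zero marking, form stays rupichtot.
Attach mood optative -wo → rupichtotwo.
Attach person 1st person -sh → rupichtotwosh.
Nasal assimilation: no change.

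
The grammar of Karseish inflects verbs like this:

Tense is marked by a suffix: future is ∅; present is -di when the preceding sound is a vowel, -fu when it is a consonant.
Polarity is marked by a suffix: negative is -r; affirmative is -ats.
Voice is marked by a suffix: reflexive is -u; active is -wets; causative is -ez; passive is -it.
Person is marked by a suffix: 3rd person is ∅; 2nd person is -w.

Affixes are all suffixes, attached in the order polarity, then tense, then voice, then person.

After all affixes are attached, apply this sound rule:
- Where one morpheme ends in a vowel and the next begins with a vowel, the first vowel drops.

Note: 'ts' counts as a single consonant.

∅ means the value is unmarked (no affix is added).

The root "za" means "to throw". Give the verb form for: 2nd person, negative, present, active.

Attach polarity negative -r → zar.
Attach tense present -fu (after consonant 'r') → zarfu.
Attach voice active -wets → zarfuwets.
Attach person 2nd person -w → zarfuwetsw.
Vowel deletion: no change.

zarfuwetsw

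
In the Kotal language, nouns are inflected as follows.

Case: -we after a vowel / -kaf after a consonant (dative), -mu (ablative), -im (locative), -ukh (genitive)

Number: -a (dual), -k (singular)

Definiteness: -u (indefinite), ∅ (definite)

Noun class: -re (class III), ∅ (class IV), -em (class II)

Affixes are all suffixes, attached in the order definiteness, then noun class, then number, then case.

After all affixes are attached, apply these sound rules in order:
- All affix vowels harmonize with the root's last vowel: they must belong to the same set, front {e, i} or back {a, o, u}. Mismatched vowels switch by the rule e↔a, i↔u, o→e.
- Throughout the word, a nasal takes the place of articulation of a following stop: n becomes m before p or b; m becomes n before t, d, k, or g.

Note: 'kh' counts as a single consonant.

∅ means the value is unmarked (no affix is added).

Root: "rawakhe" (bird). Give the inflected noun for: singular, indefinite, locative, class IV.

Attach definiteness indefinite -u → rawakheu.
noun class = class IV: zero marking, form stays rawakheu.
Attach number singular -k → rawakheuk.
Attach case locative -im → rawakheukim.
Apply vowel harmony: rawakheukim → rawakheikim.
Nasal assimilation: no change.

rawakheikim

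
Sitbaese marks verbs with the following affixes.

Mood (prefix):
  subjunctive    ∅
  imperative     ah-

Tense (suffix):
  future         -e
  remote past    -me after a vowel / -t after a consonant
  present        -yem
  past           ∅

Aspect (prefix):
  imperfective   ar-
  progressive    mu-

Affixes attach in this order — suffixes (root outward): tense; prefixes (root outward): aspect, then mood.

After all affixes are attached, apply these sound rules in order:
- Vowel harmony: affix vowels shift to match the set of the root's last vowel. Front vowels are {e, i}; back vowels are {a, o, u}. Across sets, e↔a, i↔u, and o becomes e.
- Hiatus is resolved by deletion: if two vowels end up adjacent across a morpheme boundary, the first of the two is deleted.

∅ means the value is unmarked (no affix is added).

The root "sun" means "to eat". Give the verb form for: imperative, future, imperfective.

Attach tense future -e → sune.
Attach aspect imperfective ar- → arsune.
Attach mood imperative ah- → aharsune.
Apply vowel harmony: aharsune → aharsuna.
Vowel deletion: no change.

aharsuna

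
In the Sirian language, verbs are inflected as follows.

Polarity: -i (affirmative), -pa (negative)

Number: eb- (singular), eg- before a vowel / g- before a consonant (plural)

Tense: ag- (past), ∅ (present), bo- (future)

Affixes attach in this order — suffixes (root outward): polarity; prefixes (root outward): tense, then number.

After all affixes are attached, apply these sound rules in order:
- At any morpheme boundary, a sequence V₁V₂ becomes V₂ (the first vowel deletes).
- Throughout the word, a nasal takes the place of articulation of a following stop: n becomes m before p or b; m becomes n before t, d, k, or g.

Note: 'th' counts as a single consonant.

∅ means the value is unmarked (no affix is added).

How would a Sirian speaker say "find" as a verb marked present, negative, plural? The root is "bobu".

gbobupa

tense = present: zero marking, form stays bobu.
Attach polarity negative -pa → bobupa.
Attach number plural g- (before consonant 'b') → gbobupa.
Vowel deletion: no change.
Nasal assimilation: no change.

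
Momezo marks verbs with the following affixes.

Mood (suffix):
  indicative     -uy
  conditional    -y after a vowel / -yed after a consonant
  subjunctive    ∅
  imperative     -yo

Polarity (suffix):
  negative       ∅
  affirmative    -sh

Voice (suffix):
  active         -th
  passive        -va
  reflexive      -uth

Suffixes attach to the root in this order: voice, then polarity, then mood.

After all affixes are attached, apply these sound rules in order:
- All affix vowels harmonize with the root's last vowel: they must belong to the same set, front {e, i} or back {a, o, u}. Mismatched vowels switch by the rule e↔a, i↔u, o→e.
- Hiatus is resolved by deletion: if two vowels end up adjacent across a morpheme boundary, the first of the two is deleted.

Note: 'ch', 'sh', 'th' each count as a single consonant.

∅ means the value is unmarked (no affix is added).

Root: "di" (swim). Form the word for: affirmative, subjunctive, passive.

Attach voice passive -va → diva.
Attach polarity affirmative -sh → divash.
mood = subjunctive: zero marking, form stays divash.
Apply vowel harmony: divash → divesh.
Vowel deletion: no change.

divesh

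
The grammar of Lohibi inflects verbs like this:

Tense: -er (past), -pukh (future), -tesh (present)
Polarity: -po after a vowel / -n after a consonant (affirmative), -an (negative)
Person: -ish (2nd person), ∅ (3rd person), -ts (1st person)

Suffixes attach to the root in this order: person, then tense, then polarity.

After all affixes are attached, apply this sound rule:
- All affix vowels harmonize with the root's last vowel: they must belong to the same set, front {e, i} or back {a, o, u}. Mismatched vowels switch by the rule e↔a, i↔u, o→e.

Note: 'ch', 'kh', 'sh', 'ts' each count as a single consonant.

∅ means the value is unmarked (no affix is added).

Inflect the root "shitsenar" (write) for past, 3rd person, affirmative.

shitsenararn

person = 3rd person: zero marking, form stays shitsenar.
Attach tense past -er → shitsenarer.
Attach polarity affirmative -n (after consonant 'r') → shitsenarern.
Apply vowel harmony: shitsenarern → shitsenararn.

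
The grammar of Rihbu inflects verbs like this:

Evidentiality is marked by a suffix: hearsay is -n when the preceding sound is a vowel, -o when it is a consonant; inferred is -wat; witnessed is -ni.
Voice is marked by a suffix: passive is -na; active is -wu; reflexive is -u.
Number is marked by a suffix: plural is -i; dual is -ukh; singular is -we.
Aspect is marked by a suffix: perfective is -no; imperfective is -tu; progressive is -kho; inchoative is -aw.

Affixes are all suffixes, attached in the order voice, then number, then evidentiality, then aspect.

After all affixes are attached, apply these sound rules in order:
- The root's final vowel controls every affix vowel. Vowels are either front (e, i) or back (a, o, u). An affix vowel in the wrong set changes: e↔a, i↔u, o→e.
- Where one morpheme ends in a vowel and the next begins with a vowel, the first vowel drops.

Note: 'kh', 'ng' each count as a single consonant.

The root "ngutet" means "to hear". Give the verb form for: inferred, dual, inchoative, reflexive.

ngutetikhwetew

Attach voice reflexive -u → ngutetu.
Attach number dual -ukh → ngutetuukh.
Attach evidentiality inferred -wat → ngutetuukhwat.
Attach aspect inchoative -aw → ngutetuukhwataw.
Apply vowel harmony: ngutetuukhwataw → ngutetiikhwetew.
Apply vowel deletion: ngutetiikhwetew → ngutetikhwetew.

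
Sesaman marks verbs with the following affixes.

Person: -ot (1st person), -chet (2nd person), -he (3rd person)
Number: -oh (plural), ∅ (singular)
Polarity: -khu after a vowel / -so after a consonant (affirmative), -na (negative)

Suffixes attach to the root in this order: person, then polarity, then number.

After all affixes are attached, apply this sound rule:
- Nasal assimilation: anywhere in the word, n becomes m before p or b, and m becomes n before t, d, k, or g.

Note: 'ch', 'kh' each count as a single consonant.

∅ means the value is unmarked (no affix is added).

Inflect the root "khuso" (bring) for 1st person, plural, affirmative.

khusootsooh

Attach person 1st person -ot → khusoot.
Attach polarity affirmative -so (after consonant 't') → khusootso.
Attach number plural -oh → khusootsooh.
Nasal assimilation: no change.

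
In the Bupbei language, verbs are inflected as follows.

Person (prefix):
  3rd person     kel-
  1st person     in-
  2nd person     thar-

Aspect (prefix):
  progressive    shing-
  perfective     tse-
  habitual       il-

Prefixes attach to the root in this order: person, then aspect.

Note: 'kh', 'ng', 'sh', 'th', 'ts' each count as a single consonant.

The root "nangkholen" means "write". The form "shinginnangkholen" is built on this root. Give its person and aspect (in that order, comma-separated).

Segment: shing-in-nangkholen.
person: in- → 1st person.
aspect: shing- → progressive.

1st person, progressive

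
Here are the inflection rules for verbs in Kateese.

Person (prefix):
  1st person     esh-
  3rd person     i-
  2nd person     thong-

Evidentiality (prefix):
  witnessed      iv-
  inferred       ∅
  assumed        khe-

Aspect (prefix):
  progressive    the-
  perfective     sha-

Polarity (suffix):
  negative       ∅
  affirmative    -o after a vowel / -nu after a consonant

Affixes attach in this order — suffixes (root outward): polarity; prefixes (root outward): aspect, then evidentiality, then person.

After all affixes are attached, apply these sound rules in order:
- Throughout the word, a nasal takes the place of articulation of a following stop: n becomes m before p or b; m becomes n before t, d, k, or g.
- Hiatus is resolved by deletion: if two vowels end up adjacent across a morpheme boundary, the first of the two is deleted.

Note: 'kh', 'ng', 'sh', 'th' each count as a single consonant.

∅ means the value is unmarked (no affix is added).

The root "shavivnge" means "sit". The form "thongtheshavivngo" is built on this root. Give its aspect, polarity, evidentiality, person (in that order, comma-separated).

progressive, affirmative, inferred, 2nd person

Segment: thong-the-shavivnge-o.
aspect: the- → progressive.
polarity: -o/nu → affirmative.
evidentiality: ∅ → inferred.
person: thong- → 2nd person.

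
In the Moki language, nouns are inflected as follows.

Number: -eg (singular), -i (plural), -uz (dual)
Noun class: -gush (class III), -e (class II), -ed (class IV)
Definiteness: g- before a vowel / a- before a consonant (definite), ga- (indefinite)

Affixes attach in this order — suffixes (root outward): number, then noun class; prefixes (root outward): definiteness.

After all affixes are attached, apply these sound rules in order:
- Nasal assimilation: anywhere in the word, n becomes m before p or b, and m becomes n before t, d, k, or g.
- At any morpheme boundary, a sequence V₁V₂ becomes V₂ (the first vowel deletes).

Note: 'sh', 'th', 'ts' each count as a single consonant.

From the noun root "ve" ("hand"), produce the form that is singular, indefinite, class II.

Attach number singular -eg → veeg.
Attach definiteness indefinite ga- → gaveeg.
Attach noun class class II -e → gaveege.
Nasal assimilation: no change.
Apply vowel deletion: gaveege → gavege.

gavege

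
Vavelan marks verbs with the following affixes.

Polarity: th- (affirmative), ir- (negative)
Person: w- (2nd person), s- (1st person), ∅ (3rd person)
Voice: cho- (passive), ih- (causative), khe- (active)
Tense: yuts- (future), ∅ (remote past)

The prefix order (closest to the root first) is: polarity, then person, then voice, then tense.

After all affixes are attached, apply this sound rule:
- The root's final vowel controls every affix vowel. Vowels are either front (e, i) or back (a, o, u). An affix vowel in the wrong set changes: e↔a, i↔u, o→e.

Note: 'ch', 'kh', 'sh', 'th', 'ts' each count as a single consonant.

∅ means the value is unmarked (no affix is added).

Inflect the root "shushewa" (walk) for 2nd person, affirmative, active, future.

Attach polarity affirmative th- → thshushewa.
Attach person 2nd person w- → wthshushewa.
Attach voice active khe- → khewthshushewa.
Attach tense future yuts- → yutskhewthshushewa.
Apply vowel harmony: yutskhewthshushewa → yutskhawthshushewa.

yutskhawthshushewa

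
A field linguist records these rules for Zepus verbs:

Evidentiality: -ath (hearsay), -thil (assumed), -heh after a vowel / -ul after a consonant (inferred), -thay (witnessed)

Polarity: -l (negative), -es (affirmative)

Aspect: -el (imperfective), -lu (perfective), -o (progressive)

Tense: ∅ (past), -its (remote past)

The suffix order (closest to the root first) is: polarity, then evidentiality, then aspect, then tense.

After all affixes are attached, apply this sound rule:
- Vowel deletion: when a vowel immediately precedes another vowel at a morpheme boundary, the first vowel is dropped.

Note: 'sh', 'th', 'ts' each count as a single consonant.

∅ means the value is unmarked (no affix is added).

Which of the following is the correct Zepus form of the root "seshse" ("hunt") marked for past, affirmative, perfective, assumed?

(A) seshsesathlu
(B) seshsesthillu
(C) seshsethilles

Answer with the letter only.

Attach polarity affirmative -es → seshsees.
Attach evidentiality assumed -thil → seshseesthil.
Attach aspect perfective -lu → seshseesthillu.
tense = past: zero marking, form stays seshseesthillu.
Apply vowel deletion: seshseesthillu → seshsesthillu.
So the correct form is seshsesthillu, option (B).
(A) seshsesathlu is wrong: it uses hearsay instead of assumed for evidentiality.
(C) seshsethilles is wrong: it has the affixes in the wrong order.

B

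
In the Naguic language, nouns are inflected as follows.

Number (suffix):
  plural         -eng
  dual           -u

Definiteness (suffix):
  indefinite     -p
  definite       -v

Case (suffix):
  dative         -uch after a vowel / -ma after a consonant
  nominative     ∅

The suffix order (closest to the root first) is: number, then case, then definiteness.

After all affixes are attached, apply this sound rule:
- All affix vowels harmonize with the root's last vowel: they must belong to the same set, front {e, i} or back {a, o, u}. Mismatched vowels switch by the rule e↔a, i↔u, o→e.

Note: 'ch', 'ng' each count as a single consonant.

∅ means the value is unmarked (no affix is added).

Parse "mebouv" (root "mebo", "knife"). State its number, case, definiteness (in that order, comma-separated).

dual, nominative, definite

Segment: mebo-u-v.
number: -u → dual.
case: ∅ → nominative.
definiteness: -v → definite.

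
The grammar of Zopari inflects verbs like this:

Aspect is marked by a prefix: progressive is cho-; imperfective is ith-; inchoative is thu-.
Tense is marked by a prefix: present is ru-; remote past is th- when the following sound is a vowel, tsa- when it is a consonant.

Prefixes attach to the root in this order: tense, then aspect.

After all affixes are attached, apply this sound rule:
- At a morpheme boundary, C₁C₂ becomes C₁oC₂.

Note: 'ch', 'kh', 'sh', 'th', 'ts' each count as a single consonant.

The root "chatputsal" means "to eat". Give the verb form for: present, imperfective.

Attach tense present ru- → ruchatputsal.
Attach aspect imperfective ith- → ithruchatputsal.
Apply epenthesis: ithruchatputsal → ithoruchatputsal.

ithoruchatputsal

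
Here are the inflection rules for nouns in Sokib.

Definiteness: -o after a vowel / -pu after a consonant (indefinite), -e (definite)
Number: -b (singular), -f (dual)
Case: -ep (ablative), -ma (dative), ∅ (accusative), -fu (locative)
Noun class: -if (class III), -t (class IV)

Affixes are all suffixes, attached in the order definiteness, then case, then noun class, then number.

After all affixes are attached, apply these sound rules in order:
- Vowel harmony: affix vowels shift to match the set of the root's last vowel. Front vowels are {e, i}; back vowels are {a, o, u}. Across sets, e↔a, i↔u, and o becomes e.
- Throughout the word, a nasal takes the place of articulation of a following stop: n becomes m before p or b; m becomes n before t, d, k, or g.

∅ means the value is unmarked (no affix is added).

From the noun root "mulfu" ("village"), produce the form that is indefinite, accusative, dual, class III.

Attach definiteness indefinite -o (after vowel 'u') → mulfuo.
case = accusative: zero marking, form stays mulfuo.
Attach noun class class III -if → mulfuoif.
Attach number dual -f → mulfuoiff.
Apply vowel harmony: mulfuoiff → mulfuouff.
Nasal assimilation: no change.

mulfuouff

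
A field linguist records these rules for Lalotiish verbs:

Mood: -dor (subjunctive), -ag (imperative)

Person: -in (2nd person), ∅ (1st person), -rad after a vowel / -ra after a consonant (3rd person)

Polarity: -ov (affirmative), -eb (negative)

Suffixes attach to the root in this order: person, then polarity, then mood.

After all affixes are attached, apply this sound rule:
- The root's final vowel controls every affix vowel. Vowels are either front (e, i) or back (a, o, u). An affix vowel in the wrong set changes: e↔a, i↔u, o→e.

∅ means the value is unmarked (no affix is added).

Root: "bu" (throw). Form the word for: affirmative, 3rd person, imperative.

Attach person 3rd person -rad (after vowel 'u') → burad.
Attach polarity affirmative -ov → buradov.
Attach mood imperative -ag → buradovag.
Vowel harmony: no change.

buradovag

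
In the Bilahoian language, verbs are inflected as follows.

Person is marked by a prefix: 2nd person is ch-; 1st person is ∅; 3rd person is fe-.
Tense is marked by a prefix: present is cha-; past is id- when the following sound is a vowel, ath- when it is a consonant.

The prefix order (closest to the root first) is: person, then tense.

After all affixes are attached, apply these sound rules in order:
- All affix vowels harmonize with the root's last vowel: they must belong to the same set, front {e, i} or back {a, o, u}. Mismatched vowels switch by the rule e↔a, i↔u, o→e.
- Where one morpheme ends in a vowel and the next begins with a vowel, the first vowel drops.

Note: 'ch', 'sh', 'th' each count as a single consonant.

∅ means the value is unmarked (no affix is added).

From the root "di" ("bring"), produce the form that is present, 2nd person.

Attach person 2nd person ch- → chdi.
Attach tense present cha- → chachdi.
Apply vowel harmony: chachdi → chechdi.
Vowel deletion: no change.

chechdi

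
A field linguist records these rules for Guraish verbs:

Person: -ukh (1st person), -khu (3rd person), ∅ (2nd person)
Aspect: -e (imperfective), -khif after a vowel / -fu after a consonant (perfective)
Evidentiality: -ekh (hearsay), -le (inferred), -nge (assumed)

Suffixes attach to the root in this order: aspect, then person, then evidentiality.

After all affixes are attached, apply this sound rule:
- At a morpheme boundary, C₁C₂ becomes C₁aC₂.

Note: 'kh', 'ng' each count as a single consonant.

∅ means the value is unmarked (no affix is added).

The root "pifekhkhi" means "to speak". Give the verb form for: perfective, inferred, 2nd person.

Attach aspect perfective -khif (after vowel 'i') → pifekhkhikhif.
person = 2nd person: zero marking, form stays pifekhkhikhif.
Attach evidentiality inferred -le → pifekhkhikhifle.
Apply epenthesis: pifekhkhikhifle → pifekhkhikhifale.

pifekhkhikhifale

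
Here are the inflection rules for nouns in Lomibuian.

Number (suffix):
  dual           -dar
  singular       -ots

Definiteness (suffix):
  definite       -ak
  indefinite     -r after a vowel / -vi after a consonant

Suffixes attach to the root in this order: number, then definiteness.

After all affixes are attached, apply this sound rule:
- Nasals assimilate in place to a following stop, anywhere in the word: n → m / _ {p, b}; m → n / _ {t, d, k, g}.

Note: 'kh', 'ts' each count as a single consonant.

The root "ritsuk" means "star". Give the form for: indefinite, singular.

Attach number singular -ots → ritsukots.
Attach definiteness indefinite -vi (after consonant 'ts') → ritsukotsvi.
Nasal assimilation: no change.

ritsukotsvi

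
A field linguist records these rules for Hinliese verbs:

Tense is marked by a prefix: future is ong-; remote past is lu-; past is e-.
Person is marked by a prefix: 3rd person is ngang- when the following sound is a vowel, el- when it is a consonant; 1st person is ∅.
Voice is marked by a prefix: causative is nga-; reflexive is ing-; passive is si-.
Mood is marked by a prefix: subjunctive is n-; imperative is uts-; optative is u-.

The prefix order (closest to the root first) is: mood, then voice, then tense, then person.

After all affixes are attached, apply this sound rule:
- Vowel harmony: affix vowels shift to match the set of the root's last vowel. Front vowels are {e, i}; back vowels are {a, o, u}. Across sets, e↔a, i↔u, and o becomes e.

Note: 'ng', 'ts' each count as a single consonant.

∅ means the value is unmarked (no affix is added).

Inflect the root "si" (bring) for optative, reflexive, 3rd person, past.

Attach mood optative u- → usi.
Attach voice reflexive ing- → ingusi.
Attach tense past e- → eingusi.
Attach person 3rd person ngang- (before vowel 'e') → ngangeingusi.
Apply vowel harmony: ngangeingusi → ngengeingisi.

ngengeingisi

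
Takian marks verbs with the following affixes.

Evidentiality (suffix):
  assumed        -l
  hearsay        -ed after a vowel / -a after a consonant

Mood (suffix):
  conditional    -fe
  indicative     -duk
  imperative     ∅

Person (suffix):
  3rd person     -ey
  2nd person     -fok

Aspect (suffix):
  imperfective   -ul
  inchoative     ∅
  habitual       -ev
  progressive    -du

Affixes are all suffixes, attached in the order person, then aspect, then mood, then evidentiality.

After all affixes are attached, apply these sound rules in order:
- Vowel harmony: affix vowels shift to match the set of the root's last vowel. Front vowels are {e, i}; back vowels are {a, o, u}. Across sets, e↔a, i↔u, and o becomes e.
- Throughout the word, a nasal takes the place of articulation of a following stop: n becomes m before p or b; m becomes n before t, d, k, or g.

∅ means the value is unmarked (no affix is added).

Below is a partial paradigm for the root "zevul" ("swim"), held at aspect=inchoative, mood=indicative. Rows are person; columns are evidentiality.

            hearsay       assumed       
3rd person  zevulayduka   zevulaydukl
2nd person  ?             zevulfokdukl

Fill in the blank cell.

Attach person 2nd person -fok → zevulfok.
aspect = inchoative: zero marking, form stays zevulfok.
Attach mood indicative -duk → zevulfokduk.
Attach evidentiality hearsay -a (after consonant 'k') → zevulfokduka.
Vowel harmony: no change.
Nasal assimilation: no change.

zevulfokduka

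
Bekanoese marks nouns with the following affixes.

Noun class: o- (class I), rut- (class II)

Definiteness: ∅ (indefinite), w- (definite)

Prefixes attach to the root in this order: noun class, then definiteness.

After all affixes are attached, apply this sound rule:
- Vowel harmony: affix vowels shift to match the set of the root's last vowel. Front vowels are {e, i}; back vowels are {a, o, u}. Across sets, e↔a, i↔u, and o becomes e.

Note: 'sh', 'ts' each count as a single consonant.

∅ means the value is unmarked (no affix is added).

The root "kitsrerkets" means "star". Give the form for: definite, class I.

Attach noun class class I o- → okitsrerkets.
Attach definiteness definite w- → wokitsrerkets.
Apply vowel harmony: wokitsrerkets → wekitsrerkets.

wekitsrerkets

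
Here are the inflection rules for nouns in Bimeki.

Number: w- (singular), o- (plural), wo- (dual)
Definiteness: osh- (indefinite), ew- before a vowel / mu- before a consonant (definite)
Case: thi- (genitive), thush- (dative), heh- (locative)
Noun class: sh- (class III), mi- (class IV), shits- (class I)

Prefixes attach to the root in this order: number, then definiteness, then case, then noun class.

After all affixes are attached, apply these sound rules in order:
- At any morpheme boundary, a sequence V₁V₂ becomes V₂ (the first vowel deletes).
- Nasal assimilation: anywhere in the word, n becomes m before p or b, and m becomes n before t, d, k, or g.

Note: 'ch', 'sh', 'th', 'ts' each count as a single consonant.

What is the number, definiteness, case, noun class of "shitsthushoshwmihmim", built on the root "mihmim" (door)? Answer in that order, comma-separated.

singular, indefinite, dative, class I

Segment: shits-thush-osh-w-mihmim.
number: w- → singular.
definiteness: osh- → indefinite.
case: thush- → dative.
noun class: shits- → class I.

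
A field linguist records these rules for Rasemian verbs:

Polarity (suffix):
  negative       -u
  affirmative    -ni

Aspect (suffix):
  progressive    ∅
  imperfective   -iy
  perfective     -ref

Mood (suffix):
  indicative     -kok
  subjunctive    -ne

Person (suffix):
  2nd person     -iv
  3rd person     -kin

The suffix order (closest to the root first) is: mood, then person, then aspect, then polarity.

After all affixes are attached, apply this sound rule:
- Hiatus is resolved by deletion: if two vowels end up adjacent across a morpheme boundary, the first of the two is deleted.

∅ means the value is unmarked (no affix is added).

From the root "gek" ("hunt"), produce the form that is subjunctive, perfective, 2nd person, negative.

geknivrefu

Attach mood subjunctive -ne → gekne.
Attach person 2nd person -iv → gekneiv.
Attach aspect perfective -ref → gekneivref.
Attach polarity negative -u → gekneivrefu.
Apply vowel deletion: gekneivrefu → geknivrefu.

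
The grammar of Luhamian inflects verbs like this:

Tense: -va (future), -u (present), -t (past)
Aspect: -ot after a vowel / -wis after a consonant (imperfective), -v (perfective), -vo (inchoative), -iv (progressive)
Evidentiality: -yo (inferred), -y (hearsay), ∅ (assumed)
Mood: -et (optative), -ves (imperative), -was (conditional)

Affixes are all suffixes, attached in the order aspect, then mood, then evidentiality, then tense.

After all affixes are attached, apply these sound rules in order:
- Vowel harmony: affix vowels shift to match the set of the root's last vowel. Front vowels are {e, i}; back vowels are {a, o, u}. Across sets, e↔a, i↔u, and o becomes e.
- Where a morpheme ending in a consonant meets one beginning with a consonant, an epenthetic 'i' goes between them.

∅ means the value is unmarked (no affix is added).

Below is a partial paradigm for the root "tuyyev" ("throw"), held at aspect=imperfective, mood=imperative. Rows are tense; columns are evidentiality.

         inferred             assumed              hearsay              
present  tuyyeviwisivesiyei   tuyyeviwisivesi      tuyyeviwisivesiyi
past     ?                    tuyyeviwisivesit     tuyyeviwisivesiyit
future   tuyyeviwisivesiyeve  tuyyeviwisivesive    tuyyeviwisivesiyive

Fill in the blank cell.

tuyyeviwisivesiyet

Attach aspect imperfective -wis (after consonant 'v') → tuyyevwis.
Attach mood imperative -ves → tuyyevwisves.
Attach evidentiality inferred -yo → tuyyevwisvesyo.
Attach tense past -t → tuyyevwisvesyot.
Apply vowel harmony: tuyyevwisvesyot → tuyyevwisvesyet.
Apply epenthesis: tuyyevwisvesyet → tuyyeviwisivesiyet.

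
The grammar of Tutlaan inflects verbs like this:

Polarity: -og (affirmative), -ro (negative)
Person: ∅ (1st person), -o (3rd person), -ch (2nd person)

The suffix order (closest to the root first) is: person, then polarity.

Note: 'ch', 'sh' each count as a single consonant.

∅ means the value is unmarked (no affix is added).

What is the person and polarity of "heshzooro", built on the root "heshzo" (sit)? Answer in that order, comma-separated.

Segment: heshzo-o-ro.
person: -o → 3rd person.
polarity: -ro → negative.

3rd person, negative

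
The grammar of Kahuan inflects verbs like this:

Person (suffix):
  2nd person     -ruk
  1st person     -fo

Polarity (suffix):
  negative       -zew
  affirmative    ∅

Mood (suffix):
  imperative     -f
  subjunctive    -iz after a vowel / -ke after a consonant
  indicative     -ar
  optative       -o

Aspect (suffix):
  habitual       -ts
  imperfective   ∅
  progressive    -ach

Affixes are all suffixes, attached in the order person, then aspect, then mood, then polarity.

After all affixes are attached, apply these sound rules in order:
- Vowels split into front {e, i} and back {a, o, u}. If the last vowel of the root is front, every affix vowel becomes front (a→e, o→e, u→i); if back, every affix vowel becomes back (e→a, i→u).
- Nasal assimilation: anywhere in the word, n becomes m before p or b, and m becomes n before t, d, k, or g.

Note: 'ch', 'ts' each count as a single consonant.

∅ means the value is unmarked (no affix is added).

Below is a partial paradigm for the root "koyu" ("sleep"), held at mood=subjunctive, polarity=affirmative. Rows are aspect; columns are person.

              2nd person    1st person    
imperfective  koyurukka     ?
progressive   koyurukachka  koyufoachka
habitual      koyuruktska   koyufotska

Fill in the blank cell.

koyufouz

Attach person 1st person -fo → koyufo.
aspect = imperfective: zero marking, form stays koyufo.
Attach mood subjunctive -iz (after vowel 'o') → koyufoiz.
polarity = affirmative: zero marking, form stays koyufoiz.
Apply vowel harmony: koyufoiz → koyufouz.
Nasal assimilation: no change.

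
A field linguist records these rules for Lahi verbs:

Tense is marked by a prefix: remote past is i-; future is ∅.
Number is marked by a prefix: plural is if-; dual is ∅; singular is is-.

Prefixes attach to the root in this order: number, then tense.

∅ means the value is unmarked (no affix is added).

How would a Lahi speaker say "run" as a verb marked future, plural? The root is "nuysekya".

Attach number plural if- → ifnuysekya.
tense = future: zero marking, form stays ifnuysekya.

ifnuysekya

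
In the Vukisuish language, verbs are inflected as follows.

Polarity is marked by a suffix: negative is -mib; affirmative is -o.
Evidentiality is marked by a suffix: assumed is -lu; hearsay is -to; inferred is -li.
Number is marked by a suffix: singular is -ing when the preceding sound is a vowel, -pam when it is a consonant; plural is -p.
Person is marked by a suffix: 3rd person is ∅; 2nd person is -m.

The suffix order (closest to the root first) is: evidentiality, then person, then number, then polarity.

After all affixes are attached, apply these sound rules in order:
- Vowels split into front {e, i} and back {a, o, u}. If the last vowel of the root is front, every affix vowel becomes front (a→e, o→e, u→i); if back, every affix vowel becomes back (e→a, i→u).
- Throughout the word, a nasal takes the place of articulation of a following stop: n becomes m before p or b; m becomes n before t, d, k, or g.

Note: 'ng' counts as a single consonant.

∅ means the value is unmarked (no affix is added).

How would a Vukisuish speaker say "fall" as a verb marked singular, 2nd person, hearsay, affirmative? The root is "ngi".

ngitempeme

Attach evidentiality hearsay -to → ngito.
Attach person 2nd person -m → ngitom.
Attach number singular -pam (after consonant 'm') → ngitompam.
Attach polarity affirmative -o → ngitompamo.
Apply vowel harmony: ngitompamo → ngitempeme.
Nasal assimilation: no change.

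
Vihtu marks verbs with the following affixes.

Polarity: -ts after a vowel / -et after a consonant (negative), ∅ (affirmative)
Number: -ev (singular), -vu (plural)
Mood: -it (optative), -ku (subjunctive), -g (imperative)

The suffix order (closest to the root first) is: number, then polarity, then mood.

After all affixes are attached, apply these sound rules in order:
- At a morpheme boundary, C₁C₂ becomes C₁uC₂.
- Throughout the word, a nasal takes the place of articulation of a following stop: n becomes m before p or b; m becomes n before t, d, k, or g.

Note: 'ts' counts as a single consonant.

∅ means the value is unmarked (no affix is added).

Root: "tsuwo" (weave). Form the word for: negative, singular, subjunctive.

Attach number singular -ev → tsuwoev.
Attach polarity negative -et (after consonant 'v') → tsuwoevet.
Attach mood subjunctive -ku → tsuwoevetku.
Apply epenthesis: tsuwoevetku → tsuwoevetuku.
Nasal assimilation: no change.

tsuwoevetuku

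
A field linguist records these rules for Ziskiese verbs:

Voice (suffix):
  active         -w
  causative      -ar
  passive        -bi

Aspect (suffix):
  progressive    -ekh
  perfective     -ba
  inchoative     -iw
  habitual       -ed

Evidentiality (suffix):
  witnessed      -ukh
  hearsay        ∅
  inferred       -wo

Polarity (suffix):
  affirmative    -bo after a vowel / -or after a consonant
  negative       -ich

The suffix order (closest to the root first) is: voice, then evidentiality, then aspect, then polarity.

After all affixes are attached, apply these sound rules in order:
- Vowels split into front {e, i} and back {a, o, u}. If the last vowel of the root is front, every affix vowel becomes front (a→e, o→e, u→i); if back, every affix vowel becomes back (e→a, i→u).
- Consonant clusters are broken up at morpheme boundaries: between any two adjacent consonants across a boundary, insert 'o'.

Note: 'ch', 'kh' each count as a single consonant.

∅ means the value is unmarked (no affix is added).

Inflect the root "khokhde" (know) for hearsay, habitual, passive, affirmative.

khokhdebieder

Attach voice passive -bi → khokhdebi.
evidentiality = hearsay: zero marking, form stays khokhdebi.
Attach aspect habitual -ed → khokhdebied.
Attach polarity affirmative -or (after consonant 'd') → khokhdebiedor.
Apply vowel harmony: khokhdebiedor → khokhdebieder.
Epenthesis: no change.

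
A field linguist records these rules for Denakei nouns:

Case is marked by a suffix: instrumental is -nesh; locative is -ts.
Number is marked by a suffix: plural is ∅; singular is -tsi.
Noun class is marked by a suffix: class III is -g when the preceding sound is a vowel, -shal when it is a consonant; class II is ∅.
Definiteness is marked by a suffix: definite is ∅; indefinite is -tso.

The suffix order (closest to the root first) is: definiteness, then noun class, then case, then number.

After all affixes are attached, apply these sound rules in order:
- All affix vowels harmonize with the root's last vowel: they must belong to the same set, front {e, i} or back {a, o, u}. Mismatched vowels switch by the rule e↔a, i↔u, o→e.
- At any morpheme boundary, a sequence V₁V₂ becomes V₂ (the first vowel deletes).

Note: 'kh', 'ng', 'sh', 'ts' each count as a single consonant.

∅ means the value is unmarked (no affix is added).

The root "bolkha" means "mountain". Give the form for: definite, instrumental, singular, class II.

bolkhanashtsu

definiteness = definite: zero marking, form stays bolkha.
noun class = class II: zero marking, form stays bolkha.
Attach case instrumental -nesh → bolkhanesh.
Attach number singular -tsi → bolkhaneshtsi.
Apply vowel harmony: bolkhaneshtsi → bolkhanashtsu.
Vowel deletion: no change.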